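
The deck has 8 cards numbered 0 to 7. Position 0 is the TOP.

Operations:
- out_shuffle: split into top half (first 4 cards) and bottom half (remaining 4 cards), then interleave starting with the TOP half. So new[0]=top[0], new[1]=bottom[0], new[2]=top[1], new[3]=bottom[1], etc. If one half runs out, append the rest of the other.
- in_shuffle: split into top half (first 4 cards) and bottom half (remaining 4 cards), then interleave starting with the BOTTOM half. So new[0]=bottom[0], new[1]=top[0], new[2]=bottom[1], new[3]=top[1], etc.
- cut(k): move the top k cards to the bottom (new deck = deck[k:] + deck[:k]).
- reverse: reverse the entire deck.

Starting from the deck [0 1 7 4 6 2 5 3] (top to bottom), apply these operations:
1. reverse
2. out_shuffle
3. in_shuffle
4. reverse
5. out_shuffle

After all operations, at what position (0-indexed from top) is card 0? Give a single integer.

After op 1 (reverse): [3 5 2 6 4 7 1 0]
After op 2 (out_shuffle): [3 4 5 7 2 1 6 0]
After op 3 (in_shuffle): [2 3 1 4 6 5 0 7]
After op 4 (reverse): [7 0 5 6 4 1 3 2]
After op 5 (out_shuffle): [7 4 0 1 5 3 6 2]
Card 0 is at position 2.

Answer: 2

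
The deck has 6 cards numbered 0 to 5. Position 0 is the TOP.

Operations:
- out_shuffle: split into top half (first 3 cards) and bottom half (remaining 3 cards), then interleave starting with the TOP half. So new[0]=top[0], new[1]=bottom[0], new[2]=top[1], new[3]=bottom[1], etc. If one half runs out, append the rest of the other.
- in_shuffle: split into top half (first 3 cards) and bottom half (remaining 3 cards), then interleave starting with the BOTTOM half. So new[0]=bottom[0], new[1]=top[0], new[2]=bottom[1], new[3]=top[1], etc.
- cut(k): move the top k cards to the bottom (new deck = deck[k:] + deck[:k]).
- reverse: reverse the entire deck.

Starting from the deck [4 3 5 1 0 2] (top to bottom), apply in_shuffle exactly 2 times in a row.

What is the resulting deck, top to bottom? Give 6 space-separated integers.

After op 1 (in_shuffle): [1 4 0 3 2 5]
After op 2 (in_shuffle): [3 1 2 4 5 0]

Answer: 3 1 2 4 5 0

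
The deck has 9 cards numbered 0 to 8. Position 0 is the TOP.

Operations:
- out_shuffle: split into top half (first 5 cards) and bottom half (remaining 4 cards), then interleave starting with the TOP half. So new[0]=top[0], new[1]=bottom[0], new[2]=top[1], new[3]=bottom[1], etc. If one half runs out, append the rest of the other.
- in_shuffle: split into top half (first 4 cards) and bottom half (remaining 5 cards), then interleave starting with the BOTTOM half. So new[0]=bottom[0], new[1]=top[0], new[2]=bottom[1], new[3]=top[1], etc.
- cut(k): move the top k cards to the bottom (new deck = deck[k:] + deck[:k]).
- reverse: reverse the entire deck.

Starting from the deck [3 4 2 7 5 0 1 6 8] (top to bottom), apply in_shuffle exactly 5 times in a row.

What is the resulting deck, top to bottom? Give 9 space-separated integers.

After op 1 (in_shuffle): [5 3 0 4 1 2 6 7 8]
After op 2 (in_shuffle): [1 5 2 3 6 0 7 4 8]
After op 3 (in_shuffle): [6 1 0 5 7 2 4 3 8]
After op 4 (in_shuffle): [7 6 2 1 4 0 3 5 8]
After op 5 (in_shuffle): [4 7 0 6 3 2 5 1 8]

Answer: 4 7 0 6 3 2 5 1 8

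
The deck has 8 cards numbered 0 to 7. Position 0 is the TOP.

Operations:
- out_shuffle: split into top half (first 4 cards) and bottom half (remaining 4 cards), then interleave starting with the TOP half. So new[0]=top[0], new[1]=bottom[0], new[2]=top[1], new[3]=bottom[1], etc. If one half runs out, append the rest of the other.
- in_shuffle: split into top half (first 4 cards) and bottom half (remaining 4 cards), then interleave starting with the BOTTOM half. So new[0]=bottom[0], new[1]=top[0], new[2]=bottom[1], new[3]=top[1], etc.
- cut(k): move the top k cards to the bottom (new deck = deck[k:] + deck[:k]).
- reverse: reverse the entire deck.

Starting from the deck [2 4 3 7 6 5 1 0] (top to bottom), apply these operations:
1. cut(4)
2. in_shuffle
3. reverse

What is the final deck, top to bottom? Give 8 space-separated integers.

Answer: 0 7 1 3 5 4 6 2

Derivation:
After op 1 (cut(4)): [6 5 1 0 2 4 3 7]
After op 2 (in_shuffle): [2 6 4 5 3 1 7 0]
After op 3 (reverse): [0 7 1 3 5 4 6 2]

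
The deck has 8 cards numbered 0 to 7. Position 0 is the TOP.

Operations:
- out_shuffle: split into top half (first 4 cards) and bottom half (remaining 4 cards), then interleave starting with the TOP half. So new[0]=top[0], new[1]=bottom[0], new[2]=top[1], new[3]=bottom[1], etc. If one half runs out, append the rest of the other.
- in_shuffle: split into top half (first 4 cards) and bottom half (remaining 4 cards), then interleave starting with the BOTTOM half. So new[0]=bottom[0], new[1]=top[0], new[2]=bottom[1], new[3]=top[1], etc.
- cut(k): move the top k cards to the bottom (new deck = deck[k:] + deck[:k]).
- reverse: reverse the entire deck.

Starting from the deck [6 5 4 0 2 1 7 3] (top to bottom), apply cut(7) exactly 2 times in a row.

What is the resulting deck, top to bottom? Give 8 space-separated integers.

After op 1 (cut(7)): [3 6 5 4 0 2 1 7]
After op 2 (cut(7)): [7 3 6 5 4 0 2 1]

Answer: 7 3 6 5 4 0 2 1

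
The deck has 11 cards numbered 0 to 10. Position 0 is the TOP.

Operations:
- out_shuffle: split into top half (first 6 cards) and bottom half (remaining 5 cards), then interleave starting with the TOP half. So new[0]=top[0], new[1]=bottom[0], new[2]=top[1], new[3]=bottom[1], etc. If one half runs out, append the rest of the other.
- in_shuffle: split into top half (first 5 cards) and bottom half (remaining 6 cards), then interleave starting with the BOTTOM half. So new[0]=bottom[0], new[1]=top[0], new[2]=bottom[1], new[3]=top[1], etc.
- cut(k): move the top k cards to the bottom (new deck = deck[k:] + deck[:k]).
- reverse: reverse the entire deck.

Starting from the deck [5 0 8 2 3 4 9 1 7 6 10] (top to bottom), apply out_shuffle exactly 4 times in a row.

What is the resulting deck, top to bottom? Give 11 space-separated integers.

Answer: 5 6 1 4 2 0 10 7 9 3 8

Derivation:
After op 1 (out_shuffle): [5 9 0 1 8 7 2 6 3 10 4]
After op 2 (out_shuffle): [5 2 9 6 0 3 1 10 8 4 7]
After op 3 (out_shuffle): [5 1 2 10 9 8 6 4 0 7 3]
After op 4 (out_shuffle): [5 6 1 4 2 0 10 7 9 3 8]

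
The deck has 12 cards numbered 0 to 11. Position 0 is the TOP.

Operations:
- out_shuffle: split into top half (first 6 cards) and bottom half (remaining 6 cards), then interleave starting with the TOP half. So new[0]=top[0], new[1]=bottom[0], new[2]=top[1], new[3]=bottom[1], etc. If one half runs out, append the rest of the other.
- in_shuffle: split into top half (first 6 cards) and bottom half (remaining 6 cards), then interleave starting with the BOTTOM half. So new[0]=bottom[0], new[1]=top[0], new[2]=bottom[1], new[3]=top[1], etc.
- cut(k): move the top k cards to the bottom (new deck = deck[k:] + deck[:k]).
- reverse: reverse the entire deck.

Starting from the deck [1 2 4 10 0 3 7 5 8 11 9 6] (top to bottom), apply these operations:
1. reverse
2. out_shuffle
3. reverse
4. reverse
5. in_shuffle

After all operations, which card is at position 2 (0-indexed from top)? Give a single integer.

Answer: 4

Derivation:
After op 1 (reverse): [6 9 11 8 5 7 3 0 10 4 2 1]
After op 2 (out_shuffle): [6 3 9 0 11 10 8 4 5 2 7 1]
After op 3 (reverse): [1 7 2 5 4 8 10 11 0 9 3 6]
After op 4 (reverse): [6 3 9 0 11 10 8 4 5 2 7 1]
After op 5 (in_shuffle): [8 6 4 3 5 9 2 0 7 11 1 10]
Position 2: card 4.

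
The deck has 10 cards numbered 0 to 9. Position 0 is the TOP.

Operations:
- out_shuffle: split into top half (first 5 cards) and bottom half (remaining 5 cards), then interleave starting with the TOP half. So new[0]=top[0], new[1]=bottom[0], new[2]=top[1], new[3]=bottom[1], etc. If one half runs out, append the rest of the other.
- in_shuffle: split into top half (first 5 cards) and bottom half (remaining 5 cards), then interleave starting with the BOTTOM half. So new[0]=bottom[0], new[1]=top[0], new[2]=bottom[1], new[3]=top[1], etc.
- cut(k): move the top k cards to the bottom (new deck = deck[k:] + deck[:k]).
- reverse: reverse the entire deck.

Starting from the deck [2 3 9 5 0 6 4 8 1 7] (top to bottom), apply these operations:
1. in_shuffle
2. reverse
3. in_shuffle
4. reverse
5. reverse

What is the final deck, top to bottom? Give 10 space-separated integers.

After op 1 (in_shuffle): [6 2 4 3 8 9 1 5 7 0]
After op 2 (reverse): [0 7 5 1 9 8 3 4 2 6]
After op 3 (in_shuffle): [8 0 3 7 4 5 2 1 6 9]
After op 4 (reverse): [9 6 1 2 5 4 7 3 0 8]
After op 5 (reverse): [8 0 3 7 4 5 2 1 6 9]

Answer: 8 0 3 7 4 5 2 1 6 9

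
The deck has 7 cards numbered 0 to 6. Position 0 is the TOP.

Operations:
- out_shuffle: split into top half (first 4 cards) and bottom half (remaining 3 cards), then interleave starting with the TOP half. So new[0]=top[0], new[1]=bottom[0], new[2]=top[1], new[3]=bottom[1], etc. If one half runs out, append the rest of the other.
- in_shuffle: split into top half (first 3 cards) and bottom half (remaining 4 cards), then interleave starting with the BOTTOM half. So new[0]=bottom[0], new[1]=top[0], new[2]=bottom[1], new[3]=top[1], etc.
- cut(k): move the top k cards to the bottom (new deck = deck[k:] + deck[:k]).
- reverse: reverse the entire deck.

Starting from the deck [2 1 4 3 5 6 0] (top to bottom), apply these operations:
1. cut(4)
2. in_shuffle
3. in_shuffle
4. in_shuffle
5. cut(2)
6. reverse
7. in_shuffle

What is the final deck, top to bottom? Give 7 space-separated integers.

Answer: 4 6 1 5 2 3 0

Derivation:
After op 1 (cut(4)): [5 6 0 2 1 4 3]
After op 2 (in_shuffle): [2 5 1 6 4 0 3]
After op 3 (in_shuffle): [6 2 4 5 0 1 3]
After op 4 (in_shuffle): [5 6 0 2 1 4 3]
After op 5 (cut(2)): [0 2 1 4 3 5 6]
After op 6 (reverse): [6 5 3 4 1 2 0]
After op 7 (in_shuffle): [4 6 1 5 2 3 0]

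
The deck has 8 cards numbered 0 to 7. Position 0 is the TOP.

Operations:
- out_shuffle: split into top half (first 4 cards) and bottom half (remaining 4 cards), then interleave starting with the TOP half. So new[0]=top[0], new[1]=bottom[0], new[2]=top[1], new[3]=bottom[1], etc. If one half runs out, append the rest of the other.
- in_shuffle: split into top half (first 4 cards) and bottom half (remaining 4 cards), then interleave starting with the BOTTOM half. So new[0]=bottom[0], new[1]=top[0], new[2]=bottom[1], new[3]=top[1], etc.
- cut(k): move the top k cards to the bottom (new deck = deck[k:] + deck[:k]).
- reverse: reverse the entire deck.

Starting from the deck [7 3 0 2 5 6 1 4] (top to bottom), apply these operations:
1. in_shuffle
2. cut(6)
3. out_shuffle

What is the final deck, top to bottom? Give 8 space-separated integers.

After op 1 (in_shuffle): [5 7 6 3 1 0 4 2]
After op 2 (cut(6)): [4 2 5 7 6 3 1 0]
After op 3 (out_shuffle): [4 6 2 3 5 1 7 0]

Answer: 4 6 2 3 5 1 7 0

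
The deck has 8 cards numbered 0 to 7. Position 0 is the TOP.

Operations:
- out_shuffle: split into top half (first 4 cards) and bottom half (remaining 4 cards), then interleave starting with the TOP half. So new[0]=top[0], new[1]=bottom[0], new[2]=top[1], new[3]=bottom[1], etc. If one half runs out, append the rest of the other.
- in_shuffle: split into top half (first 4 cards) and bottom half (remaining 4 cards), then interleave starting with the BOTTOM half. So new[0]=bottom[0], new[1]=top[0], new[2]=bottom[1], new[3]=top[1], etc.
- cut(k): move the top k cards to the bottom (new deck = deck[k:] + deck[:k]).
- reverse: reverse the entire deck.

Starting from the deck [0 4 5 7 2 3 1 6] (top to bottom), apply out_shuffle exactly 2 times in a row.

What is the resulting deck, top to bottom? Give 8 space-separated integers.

After op 1 (out_shuffle): [0 2 4 3 5 1 7 6]
After op 2 (out_shuffle): [0 5 2 1 4 7 3 6]

Answer: 0 5 2 1 4 7 3 6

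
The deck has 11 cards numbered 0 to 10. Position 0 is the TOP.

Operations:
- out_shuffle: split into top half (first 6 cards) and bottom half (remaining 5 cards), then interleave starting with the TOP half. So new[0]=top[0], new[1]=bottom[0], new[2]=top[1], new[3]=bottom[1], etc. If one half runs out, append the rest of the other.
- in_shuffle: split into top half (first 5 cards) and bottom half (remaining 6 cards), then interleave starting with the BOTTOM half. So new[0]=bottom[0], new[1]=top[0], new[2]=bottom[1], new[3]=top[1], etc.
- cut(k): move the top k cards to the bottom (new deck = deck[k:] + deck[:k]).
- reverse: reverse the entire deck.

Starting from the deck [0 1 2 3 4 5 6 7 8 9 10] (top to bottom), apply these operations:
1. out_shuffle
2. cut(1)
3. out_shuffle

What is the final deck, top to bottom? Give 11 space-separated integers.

Answer: 6 9 1 4 7 10 2 5 8 0 3

Derivation:
After op 1 (out_shuffle): [0 6 1 7 2 8 3 9 4 10 5]
After op 2 (cut(1)): [6 1 7 2 8 3 9 4 10 5 0]
After op 3 (out_shuffle): [6 9 1 4 7 10 2 5 8 0 3]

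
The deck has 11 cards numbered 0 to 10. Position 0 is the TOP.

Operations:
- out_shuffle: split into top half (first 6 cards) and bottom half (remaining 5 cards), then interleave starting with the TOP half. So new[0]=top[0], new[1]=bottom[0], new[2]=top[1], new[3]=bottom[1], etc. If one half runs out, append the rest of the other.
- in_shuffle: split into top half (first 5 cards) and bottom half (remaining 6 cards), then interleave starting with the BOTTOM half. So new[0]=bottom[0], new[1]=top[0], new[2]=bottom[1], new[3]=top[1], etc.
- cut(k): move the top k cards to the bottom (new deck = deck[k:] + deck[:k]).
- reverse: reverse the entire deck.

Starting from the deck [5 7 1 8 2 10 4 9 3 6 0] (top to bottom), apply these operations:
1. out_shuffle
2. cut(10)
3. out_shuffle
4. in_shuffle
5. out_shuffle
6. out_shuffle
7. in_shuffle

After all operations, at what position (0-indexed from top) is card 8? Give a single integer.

After op 1 (out_shuffle): [5 4 7 9 1 3 8 6 2 0 10]
After op 2 (cut(10)): [10 5 4 7 9 1 3 8 6 2 0]
After op 3 (out_shuffle): [10 3 5 8 4 6 7 2 9 0 1]
After op 4 (in_shuffle): [6 10 7 3 2 5 9 8 0 4 1]
After op 5 (out_shuffle): [6 9 10 8 7 0 3 4 2 1 5]
After op 6 (out_shuffle): [6 3 9 4 10 2 8 1 7 5 0]
After op 7 (in_shuffle): [2 6 8 3 1 9 7 4 5 10 0]
Card 8 is at position 2.

Answer: 2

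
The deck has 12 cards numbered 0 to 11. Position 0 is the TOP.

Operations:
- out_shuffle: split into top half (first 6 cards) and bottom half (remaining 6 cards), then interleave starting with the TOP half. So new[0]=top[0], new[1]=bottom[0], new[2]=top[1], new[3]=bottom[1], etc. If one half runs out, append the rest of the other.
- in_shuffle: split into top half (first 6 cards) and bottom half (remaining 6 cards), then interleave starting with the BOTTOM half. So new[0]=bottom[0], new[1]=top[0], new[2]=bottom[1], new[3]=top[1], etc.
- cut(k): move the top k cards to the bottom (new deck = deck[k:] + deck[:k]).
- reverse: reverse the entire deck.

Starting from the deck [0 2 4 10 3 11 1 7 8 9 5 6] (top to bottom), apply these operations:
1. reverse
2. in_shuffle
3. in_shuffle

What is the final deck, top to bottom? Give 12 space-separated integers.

After op 1 (reverse): [6 5 9 8 7 1 11 3 10 4 2 0]
After op 2 (in_shuffle): [11 6 3 5 10 9 4 8 2 7 0 1]
After op 3 (in_shuffle): [4 11 8 6 2 3 7 5 0 10 1 9]

Answer: 4 11 8 6 2 3 7 5 0 10 1 9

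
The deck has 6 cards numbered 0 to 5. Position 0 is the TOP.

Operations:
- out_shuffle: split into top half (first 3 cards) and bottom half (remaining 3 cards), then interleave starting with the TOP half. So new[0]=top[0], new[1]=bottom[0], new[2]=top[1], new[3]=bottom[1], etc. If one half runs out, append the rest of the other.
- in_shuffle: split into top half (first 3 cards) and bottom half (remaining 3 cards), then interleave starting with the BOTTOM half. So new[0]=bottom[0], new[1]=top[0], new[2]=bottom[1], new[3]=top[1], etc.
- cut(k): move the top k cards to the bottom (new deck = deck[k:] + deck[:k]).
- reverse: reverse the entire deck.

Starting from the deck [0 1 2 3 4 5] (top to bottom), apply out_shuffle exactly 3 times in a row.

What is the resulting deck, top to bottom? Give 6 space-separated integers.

Answer: 0 2 4 1 3 5

Derivation:
After op 1 (out_shuffle): [0 3 1 4 2 5]
After op 2 (out_shuffle): [0 4 3 2 1 5]
After op 3 (out_shuffle): [0 2 4 1 3 5]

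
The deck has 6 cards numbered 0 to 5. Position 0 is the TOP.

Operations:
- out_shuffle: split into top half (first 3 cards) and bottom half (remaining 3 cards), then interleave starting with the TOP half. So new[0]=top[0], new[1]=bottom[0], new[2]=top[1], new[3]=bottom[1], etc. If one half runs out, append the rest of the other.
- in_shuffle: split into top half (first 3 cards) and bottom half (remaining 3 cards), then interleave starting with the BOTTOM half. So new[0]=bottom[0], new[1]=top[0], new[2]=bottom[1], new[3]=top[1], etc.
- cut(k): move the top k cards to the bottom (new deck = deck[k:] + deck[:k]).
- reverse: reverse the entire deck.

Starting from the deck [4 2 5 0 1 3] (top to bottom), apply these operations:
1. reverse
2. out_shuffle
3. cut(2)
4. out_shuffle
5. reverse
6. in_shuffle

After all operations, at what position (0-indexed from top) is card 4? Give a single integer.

Answer: 2

Derivation:
After op 1 (reverse): [3 1 0 5 2 4]
After op 2 (out_shuffle): [3 5 1 2 0 4]
After op 3 (cut(2)): [1 2 0 4 3 5]
After op 4 (out_shuffle): [1 4 2 3 0 5]
After op 5 (reverse): [5 0 3 2 4 1]
After op 6 (in_shuffle): [2 5 4 0 1 3]
Card 4 is at position 2.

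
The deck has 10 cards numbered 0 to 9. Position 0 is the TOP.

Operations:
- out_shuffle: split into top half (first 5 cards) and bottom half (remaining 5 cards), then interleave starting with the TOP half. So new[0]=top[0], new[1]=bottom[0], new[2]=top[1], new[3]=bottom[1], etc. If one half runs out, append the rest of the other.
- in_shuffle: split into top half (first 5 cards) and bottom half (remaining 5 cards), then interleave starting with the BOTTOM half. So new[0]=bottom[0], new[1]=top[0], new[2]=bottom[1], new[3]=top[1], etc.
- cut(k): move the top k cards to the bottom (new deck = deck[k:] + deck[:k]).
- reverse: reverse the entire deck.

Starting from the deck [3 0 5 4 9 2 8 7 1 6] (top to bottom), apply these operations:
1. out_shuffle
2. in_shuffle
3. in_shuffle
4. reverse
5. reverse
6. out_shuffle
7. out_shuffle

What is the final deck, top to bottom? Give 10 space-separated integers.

After op 1 (out_shuffle): [3 2 0 8 5 7 4 1 9 6]
After op 2 (in_shuffle): [7 3 4 2 1 0 9 8 6 5]
After op 3 (in_shuffle): [0 7 9 3 8 4 6 2 5 1]
After op 4 (reverse): [1 5 2 6 4 8 3 9 7 0]
After op 5 (reverse): [0 7 9 3 8 4 6 2 5 1]
After op 6 (out_shuffle): [0 4 7 6 9 2 3 5 8 1]
After op 7 (out_shuffle): [0 2 4 3 7 5 6 8 9 1]

Answer: 0 2 4 3 7 5 6 8 9 1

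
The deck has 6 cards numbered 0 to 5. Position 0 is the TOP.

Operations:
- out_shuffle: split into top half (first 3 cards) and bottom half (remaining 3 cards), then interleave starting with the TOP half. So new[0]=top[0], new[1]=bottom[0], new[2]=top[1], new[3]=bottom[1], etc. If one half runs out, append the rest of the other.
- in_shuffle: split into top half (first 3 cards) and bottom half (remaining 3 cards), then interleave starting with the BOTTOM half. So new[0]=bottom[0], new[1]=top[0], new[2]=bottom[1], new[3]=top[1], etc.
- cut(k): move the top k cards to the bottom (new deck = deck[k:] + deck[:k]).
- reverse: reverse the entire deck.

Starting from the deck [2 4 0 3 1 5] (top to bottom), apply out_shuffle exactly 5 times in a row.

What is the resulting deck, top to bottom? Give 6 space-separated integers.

After op 1 (out_shuffle): [2 3 4 1 0 5]
After op 2 (out_shuffle): [2 1 3 0 4 5]
After op 3 (out_shuffle): [2 0 1 4 3 5]
After op 4 (out_shuffle): [2 4 0 3 1 5]
After op 5 (out_shuffle): [2 3 4 1 0 5]

Answer: 2 3 4 1 0 5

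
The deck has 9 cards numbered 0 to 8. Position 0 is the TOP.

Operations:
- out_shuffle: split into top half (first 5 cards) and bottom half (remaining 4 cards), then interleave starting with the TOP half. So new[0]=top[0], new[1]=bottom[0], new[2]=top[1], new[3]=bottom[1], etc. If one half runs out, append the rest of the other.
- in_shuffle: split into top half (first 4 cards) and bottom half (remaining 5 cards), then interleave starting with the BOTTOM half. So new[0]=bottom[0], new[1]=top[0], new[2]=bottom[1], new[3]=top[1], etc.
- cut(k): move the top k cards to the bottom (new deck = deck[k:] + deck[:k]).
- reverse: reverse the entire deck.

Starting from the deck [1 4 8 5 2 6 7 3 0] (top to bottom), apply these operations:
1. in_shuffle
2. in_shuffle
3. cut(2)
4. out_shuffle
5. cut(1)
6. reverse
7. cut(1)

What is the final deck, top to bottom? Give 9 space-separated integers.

After op 1 (in_shuffle): [2 1 6 4 7 8 3 5 0]
After op 2 (in_shuffle): [7 2 8 1 3 6 5 4 0]
After op 3 (cut(2)): [8 1 3 6 5 4 0 7 2]
After op 4 (out_shuffle): [8 4 1 0 3 7 6 2 5]
After op 5 (cut(1)): [4 1 0 3 7 6 2 5 8]
After op 6 (reverse): [8 5 2 6 7 3 0 1 4]
After op 7 (cut(1)): [5 2 6 7 3 0 1 4 8]

Answer: 5 2 6 7 3 0 1 4 8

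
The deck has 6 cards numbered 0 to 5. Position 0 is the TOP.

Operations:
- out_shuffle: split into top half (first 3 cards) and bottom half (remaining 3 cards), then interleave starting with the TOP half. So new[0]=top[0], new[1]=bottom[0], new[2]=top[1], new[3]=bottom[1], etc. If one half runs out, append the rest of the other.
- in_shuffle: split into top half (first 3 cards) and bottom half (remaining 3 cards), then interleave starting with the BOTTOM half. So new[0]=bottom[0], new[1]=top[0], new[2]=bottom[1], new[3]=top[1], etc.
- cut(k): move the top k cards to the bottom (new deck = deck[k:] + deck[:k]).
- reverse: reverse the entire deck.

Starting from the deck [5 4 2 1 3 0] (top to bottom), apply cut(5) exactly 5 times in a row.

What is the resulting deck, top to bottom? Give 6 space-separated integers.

After op 1 (cut(5)): [0 5 4 2 1 3]
After op 2 (cut(5)): [3 0 5 4 2 1]
After op 3 (cut(5)): [1 3 0 5 4 2]
After op 4 (cut(5)): [2 1 3 0 5 4]
After op 5 (cut(5)): [4 2 1 3 0 5]

Answer: 4 2 1 3 0 5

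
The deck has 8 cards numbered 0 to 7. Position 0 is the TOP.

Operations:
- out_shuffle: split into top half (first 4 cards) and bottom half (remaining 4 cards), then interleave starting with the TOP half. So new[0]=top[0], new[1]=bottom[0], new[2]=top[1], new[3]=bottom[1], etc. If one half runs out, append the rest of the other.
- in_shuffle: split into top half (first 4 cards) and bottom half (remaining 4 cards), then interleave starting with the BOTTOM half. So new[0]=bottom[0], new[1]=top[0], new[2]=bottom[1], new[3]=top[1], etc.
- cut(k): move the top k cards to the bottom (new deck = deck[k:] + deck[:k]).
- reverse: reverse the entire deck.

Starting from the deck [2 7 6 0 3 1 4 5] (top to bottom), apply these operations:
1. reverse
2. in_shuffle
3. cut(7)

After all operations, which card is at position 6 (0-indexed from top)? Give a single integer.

After op 1 (reverse): [5 4 1 3 0 6 7 2]
After op 2 (in_shuffle): [0 5 6 4 7 1 2 3]
After op 3 (cut(7)): [3 0 5 6 4 7 1 2]
Position 6: card 1.

Answer: 1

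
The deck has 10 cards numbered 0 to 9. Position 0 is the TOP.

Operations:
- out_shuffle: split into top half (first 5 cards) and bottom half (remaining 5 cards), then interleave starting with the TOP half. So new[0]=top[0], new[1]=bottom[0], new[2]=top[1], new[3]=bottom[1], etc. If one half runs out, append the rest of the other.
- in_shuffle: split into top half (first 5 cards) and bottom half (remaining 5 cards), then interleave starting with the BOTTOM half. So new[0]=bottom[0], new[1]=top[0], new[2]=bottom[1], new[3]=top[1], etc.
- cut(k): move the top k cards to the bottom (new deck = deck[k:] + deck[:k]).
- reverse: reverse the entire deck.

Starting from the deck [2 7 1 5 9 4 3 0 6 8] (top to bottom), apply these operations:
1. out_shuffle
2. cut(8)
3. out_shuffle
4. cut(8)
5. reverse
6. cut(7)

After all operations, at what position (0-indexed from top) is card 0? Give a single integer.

Answer: 5

Derivation:
After op 1 (out_shuffle): [2 4 7 3 1 0 5 6 9 8]
After op 2 (cut(8)): [9 8 2 4 7 3 1 0 5 6]
After op 3 (out_shuffle): [9 3 8 1 2 0 4 5 7 6]
After op 4 (cut(8)): [7 6 9 3 8 1 2 0 4 5]
After op 5 (reverse): [5 4 0 2 1 8 3 9 6 7]
After op 6 (cut(7)): [9 6 7 5 4 0 2 1 8 3]
Card 0 is at position 5.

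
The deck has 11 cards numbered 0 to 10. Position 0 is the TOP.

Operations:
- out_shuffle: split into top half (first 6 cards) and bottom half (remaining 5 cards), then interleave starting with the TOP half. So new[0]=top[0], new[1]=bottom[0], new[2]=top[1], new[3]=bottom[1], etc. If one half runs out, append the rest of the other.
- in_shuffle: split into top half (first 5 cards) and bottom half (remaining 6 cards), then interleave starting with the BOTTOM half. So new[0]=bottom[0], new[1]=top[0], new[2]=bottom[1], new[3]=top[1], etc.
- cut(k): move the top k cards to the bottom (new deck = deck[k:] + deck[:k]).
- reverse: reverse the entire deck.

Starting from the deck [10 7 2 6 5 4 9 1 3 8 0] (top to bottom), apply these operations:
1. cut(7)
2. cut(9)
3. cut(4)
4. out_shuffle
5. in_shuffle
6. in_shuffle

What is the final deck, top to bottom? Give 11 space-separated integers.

Answer: 0 9 2 8 4 7 3 5 10 1 6

Derivation:
After op 1 (cut(7)): [1 3 8 0 10 7 2 6 5 4 9]
After op 2 (cut(9)): [4 9 1 3 8 0 10 7 2 6 5]
After op 3 (cut(4)): [8 0 10 7 2 6 5 4 9 1 3]
After op 4 (out_shuffle): [8 5 0 4 10 9 7 1 2 3 6]
After op 5 (in_shuffle): [9 8 7 5 1 0 2 4 3 10 6]
After op 6 (in_shuffle): [0 9 2 8 4 7 3 5 10 1 6]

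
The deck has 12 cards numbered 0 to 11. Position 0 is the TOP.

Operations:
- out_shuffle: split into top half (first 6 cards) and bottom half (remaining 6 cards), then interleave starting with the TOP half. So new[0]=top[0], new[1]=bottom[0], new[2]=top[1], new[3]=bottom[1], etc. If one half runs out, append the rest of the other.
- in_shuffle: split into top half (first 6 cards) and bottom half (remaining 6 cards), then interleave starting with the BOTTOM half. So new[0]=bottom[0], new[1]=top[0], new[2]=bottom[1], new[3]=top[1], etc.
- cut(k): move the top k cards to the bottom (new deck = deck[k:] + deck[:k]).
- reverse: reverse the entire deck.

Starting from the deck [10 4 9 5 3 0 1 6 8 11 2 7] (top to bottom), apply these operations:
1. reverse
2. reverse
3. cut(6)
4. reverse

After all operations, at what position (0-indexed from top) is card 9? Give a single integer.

Answer: 3

Derivation:
After op 1 (reverse): [7 2 11 8 6 1 0 3 5 9 4 10]
After op 2 (reverse): [10 4 9 5 3 0 1 6 8 11 2 7]
After op 3 (cut(6)): [1 6 8 11 2 7 10 4 9 5 3 0]
After op 4 (reverse): [0 3 5 9 4 10 7 2 11 8 6 1]
Card 9 is at position 3.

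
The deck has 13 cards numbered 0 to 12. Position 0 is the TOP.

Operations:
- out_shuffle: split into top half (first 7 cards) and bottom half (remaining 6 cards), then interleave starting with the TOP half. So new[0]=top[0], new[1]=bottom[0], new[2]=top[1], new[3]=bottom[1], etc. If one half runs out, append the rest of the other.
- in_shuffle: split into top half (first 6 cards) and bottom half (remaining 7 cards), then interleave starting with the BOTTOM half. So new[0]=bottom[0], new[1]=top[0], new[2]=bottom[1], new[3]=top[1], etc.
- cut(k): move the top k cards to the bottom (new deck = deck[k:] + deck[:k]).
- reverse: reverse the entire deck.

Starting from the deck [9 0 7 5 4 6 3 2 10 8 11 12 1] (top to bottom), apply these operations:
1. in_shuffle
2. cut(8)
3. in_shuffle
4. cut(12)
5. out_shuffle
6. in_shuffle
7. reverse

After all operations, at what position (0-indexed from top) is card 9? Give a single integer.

After op 1 (in_shuffle): [3 9 2 0 10 7 8 5 11 4 12 6 1]
After op 2 (cut(8)): [11 4 12 6 1 3 9 2 0 10 7 8 5]
After op 3 (in_shuffle): [9 11 2 4 0 12 10 6 7 1 8 3 5]
After op 4 (cut(12)): [5 9 11 2 4 0 12 10 6 7 1 8 3]
After op 5 (out_shuffle): [5 10 9 6 11 7 2 1 4 8 0 3 12]
After op 6 (in_shuffle): [2 5 1 10 4 9 8 6 0 11 3 7 12]
After op 7 (reverse): [12 7 3 11 0 6 8 9 4 10 1 5 2]
Card 9 is at position 7.

Answer: 7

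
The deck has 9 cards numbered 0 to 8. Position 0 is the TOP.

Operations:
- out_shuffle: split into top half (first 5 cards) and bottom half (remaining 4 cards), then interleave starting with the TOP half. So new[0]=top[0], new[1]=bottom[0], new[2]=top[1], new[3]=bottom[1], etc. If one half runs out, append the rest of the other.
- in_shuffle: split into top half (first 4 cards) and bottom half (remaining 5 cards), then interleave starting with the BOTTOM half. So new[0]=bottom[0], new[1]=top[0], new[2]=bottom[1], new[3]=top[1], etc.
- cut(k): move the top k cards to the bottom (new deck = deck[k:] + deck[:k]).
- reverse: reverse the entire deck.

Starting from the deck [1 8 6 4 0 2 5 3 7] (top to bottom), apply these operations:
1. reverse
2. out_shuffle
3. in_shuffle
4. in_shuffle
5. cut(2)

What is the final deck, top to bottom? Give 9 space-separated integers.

After op 1 (reverse): [7 3 5 2 0 4 6 8 1]
After op 2 (out_shuffle): [7 4 3 6 5 8 2 1 0]
After op 3 (in_shuffle): [5 7 8 4 2 3 1 6 0]
After op 4 (in_shuffle): [2 5 3 7 1 8 6 4 0]
After op 5 (cut(2)): [3 7 1 8 6 4 0 2 5]

Answer: 3 7 1 8 6 4 0 2 5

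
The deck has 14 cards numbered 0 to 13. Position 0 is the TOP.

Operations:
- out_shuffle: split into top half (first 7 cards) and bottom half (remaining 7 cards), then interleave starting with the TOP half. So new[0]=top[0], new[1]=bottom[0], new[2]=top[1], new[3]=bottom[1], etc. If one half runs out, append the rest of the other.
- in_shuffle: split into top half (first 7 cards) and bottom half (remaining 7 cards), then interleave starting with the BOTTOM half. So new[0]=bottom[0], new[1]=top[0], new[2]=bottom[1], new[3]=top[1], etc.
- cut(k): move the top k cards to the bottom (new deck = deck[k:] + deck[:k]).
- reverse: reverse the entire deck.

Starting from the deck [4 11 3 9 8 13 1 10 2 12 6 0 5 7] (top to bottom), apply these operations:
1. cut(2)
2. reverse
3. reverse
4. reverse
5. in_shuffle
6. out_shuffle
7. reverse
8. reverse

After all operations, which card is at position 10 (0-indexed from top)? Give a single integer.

After op 1 (cut(2)): [3 9 8 13 1 10 2 12 6 0 5 7 4 11]
After op 2 (reverse): [11 4 7 5 0 6 12 2 10 1 13 8 9 3]
After op 3 (reverse): [3 9 8 13 1 10 2 12 6 0 5 7 4 11]
After op 4 (reverse): [11 4 7 5 0 6 12 2 10 1 13 8 9 3]
After op 5 (in_shuffle): [2 11 10 4 1 7 13 5 8 0 9 6 3 12]
After op 6 (out_shuffle): [2 5 11 8 10 0 4 9 1 6 7 3 13 12]
After op 7 (reverse): [12 13 3 7 6 1 9 4 0 10 8 11 5 2]
After op 8 (reverse): [2 5 11 8 10 0 4 9 1 6 7 3 13 12]
Position 10: card 7.

Answer: 7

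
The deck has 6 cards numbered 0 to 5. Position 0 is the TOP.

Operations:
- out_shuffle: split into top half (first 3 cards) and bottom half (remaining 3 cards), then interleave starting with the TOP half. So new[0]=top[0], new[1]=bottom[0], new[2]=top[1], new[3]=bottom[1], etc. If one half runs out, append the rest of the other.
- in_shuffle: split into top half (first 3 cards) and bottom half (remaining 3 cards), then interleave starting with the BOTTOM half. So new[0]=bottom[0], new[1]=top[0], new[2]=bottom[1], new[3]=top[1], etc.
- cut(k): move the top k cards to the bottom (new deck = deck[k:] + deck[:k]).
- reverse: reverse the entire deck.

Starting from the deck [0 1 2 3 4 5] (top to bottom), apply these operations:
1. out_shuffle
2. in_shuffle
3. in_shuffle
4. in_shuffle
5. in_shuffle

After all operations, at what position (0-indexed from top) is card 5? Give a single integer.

After op 1 (out_shuffle): [0 3 1 4 2 5]
After op 2 (in_shuffle): [4 0 2 3 5 1]
After op 3 (in_shuffle): [3 4 5 0 1 2]
After op 4 (in_shuffle): [0 3 1 4 2 5]
After op 5 (in_shuffle): [4 0 2 3 5 1]
Card 5 is at position 4.

Answer: 4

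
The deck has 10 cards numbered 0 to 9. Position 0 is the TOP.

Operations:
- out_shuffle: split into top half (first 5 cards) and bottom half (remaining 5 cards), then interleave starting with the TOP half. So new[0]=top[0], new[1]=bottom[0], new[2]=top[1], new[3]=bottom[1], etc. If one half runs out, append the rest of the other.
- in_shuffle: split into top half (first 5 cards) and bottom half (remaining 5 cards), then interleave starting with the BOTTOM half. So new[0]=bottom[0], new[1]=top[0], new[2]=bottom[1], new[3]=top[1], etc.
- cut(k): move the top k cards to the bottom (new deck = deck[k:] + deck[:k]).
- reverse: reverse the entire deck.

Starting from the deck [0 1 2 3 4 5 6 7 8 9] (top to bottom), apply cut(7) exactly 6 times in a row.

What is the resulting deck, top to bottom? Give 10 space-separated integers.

After op 1 (cut(7)): [7 8 9 0 1 2 3 4 5 6]
After op 2 (cut(7)): [4 5 6 7 8 9 0 1 2 3]
After op 3 (cut(7)): [1 2 3 4 5 6 7 8 9 0]
After op 4 (cut(7)): [8 9 0 1 2 3 4 5 6 7]
After op 5 (cut(7)): [5 6 7 8 9 0 1 2 3 4]
After op 6 (cut(7)): [2 3 4 5 6 7 8 9 0 1]

Answer: 2 3 4 5 6 7 8 9 0 1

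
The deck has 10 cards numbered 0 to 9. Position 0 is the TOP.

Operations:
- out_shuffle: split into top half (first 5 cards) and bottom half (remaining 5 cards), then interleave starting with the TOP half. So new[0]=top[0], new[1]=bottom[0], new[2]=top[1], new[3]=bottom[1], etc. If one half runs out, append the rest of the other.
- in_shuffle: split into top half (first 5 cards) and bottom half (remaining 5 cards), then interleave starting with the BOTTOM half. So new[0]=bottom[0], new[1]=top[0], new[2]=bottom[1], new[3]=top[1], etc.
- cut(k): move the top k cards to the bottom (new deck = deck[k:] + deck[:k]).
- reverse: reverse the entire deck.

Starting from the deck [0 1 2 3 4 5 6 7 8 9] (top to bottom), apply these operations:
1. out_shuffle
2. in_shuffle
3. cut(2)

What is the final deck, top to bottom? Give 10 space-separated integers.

Answer: 3 5 8 1 4 6 9 2 7 0

Derivation:
After op 1 (out_shuffle): [0 5 1 6 2 7 3 8 4 9]
After op 2 (in_shuffle): [7 0 3 5 8 1 4 6 9 2]
After op 3 (cut(2)): [3 5 8 1 4 6 9 2 7 0]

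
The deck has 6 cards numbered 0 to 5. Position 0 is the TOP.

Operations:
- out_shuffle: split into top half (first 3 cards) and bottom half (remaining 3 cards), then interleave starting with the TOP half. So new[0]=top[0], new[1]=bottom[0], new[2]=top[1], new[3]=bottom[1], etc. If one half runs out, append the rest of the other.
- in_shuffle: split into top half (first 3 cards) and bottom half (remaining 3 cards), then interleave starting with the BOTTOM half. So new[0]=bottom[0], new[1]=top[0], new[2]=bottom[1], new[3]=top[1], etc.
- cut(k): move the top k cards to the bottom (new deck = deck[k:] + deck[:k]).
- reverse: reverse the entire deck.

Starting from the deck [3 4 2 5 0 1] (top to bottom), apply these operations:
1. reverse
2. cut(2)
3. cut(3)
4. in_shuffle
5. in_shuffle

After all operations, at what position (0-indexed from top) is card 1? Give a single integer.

After op 1 (reverse): [1 0 5 2 4 3]
After op 2 (cut(2)): [5 2 4 3 1 0]
After op 3 (cut(3)): [3 1 0 5 2 4]
After op 4 (in_shuffle): [5 3 2 1 4 0]
After op 5 (in_shuffle): [1 5 4 3 0 2]
Card 1 is at position 0.

Answer: 0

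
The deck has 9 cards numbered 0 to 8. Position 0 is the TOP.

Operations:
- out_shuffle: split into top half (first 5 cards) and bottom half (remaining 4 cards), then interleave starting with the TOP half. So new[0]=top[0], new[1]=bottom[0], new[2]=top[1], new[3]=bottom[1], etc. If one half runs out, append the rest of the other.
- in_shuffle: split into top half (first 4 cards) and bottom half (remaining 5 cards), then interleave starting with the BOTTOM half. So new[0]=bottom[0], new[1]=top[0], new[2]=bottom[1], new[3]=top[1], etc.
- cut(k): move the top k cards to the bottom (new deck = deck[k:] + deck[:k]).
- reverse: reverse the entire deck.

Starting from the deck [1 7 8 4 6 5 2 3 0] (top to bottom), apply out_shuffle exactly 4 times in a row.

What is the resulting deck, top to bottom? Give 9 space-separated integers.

After op 1 (out_shuffle): [1 5 7 2 8 3 4 0 6]
After op 2 (out_shuffle): [1 3 5 4 7 0 2 6 8]
After op 3 (out_shuffle): [1 0 3 2 5 6 4 8 7]
After op 4 (out_shuffle): [1 6 0 4 3 8 2 7 5]

Answer: 1 6 0 4 3 8 2 7 5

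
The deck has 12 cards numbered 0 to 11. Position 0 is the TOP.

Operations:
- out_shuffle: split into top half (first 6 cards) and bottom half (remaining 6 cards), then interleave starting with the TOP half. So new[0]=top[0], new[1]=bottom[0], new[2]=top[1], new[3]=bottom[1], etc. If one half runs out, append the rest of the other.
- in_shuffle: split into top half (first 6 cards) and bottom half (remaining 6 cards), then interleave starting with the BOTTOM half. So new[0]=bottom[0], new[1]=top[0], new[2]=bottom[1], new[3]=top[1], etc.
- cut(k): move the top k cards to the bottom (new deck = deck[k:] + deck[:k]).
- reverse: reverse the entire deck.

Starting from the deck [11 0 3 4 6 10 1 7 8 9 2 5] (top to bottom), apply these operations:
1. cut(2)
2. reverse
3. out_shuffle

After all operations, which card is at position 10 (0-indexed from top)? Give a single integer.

After op 1 (cut(2)): [3 4 6 10 1 7 8 9 2 5 11 0]
After op 2 (reverse): [0 11 5 2 9 8 7 1 10 6 4 3]
After op 3 (out_shuffle): [0 7 11 1 5 10 2 6 9 4 8 3]
Position 10: card 8.

Answer: 8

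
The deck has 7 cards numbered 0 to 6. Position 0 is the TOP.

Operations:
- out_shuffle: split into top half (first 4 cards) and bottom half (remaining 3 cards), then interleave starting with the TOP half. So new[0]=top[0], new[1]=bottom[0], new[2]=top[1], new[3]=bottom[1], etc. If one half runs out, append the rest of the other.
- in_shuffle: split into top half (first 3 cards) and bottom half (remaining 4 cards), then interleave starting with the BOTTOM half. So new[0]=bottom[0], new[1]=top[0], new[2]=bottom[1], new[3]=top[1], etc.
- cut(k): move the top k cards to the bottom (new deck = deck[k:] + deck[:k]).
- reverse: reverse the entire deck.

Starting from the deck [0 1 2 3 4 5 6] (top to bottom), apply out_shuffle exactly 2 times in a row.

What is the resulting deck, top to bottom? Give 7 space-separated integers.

Answer: 0 2 4 6 1 3 5

Derivation:
After op 1 (out_shuffle): [0 4 1 5 2 6 3]
After op 2 (out_shuffle): [0 2 4 6 1 3 5]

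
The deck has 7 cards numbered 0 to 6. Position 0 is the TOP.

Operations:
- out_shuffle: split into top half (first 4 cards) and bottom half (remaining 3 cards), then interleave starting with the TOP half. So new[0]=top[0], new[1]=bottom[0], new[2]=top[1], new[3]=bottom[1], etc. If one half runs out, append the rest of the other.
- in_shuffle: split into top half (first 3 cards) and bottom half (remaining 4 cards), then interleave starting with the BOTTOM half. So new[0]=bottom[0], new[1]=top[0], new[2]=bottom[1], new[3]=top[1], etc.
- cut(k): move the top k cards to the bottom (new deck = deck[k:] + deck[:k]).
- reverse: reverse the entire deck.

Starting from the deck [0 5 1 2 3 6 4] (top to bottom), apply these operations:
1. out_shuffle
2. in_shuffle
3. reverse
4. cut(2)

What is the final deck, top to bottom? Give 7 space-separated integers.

After op 1 (out_shuffle): [0 3 5 6 1 4 2]
After op 2 (in_shuffle): [6 0 1 3 4 5 2]
After op 3 (reverse): [2 5 4 3 1 0 6]
After op 4 (cut(2)): [4 3 1 0 6 2 5]

Answer: 4 3 1 0 6 2 5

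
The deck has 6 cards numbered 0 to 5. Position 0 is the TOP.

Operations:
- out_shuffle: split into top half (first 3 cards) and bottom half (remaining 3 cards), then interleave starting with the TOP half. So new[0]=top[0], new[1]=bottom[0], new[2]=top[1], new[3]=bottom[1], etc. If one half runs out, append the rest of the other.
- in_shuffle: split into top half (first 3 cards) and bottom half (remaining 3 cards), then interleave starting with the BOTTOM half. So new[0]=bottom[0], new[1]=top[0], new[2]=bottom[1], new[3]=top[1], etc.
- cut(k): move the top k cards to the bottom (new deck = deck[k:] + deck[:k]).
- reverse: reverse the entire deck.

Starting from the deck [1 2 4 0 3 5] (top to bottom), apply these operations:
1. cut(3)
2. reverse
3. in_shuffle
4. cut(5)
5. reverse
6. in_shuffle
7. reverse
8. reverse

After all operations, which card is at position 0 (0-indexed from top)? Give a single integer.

Answer: 4

Derivation:
After op 1 (cut(3)): [0 3 5 1 2 4]
After op 2 (reverse): [4 2 1 5 3 0]
After op 3 (in_shuffle): [5 4 3 2 0 1]
After op 4 (cut(5)): [1 5 4 3 2 0]
After op 5 (reverse): [0 2 3 4 5 1]
After op 6 (in_shuffle): [4 0 5 2 1 3]
After op 7 (reverse): [3 1 2 5 0 4]
After op 8 (reverse): [4 0 5 2 1 3]
Position 0: card 4.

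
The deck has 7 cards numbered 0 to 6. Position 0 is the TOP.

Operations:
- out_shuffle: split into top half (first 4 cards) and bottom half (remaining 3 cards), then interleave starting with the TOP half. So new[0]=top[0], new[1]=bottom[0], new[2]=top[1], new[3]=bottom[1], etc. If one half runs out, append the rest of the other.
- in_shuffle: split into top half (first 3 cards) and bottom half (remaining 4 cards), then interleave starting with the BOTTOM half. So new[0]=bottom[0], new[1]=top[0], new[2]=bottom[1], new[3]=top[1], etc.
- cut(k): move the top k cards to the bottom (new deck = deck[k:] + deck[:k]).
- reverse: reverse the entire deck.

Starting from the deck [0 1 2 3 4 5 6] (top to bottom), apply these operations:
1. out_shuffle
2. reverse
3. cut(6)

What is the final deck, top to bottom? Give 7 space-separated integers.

After op 1 (out_shuffle): [0 4 1 5 2 6 3]
After op 2 (reverse): [3 6 2 5 1 4 0]
After op 3 (cut(6)): [0 3 6 2 5 1 4]

Answer: 0 3 6 2 5 1 4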